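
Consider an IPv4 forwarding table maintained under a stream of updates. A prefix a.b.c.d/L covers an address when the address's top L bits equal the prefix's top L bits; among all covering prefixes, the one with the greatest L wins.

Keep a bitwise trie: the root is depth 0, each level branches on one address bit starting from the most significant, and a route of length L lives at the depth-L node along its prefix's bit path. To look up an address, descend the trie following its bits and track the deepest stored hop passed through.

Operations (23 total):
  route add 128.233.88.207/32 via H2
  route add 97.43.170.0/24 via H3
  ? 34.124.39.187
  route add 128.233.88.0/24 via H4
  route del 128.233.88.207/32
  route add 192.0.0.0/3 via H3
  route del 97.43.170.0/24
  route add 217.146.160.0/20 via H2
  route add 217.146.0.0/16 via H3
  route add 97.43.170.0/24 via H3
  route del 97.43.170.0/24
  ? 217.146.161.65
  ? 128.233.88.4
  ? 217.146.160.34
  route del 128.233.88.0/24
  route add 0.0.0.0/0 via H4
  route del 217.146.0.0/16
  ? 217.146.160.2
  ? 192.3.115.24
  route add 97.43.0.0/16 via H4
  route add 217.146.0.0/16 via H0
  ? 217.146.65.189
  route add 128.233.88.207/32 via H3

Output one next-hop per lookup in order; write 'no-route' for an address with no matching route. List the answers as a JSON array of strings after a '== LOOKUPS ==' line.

Apply in order:
  + 128.233.88.207/32 (H2) depth=32
  + 97.43.170.0/24 (H3) depth=24
  ? 34.124.39.187  path d0:-→d1:-  best=no-route
  + 128.233.88.0/24 (H4) depth=24
  del 128.233.88.207/32 (clear depth 32)
  + 192.0.0.0/3 (H3) depth=3
  del 97.43.170.0/24 (clear depth 24)
  + 217.146.160.0/20 (H2) depth=20
  + 217.146.0.0/16 (H3) depth=16
  + 97.43.170.0/24 (H3) depth=24
  del 97.43.170.0/24 (clear depth 24)
  ? 217.146.161.65  path d0:-→d1:-→d2:-→d3:H3→d4:-→d5:-→d6:-→d7:-→d8:-→d9:-→d10:-→d11:-→d12:-→d13:-→d14:-→d15:-→d16:H3→d17:-→d18:-→d19:-→d20:H2  best=H2
  ? 128.233.88.4  path d0:-→d1:-→d2:-→d3:-→d4:-→d5:-→d6:-→d7:-→d8:-→d9:-→d10:-→d11:-→d12:-→d13:-→d14:-→d15:-→d16:-→d17:-→d18:-→d19:-→d20:-→d21:-→d22:-→d23:-→d24:H4  best=H4
  ? 217.146.160.34  path d0:-→d1:-→d2:-→d3:H3→d4:-→d5:-→d6:-→d7:-→d8:-→d9:-→d10:-→d11:-→d12:-→d13:-→d14:-→d15:-→d16:H3→d17:-→d18:-→d19:-→d20:H2  best=H2
  del 128.233.88.0/24 (clear depth 24)
  + 0.0.0.0/0 (H4) depth=0
  del 217.146.0.0/16 (clear depth 16)
  ? 217.146.160.2  path d0:H4→d1:-→d2:-→d3:H3→d4:-→d5:-→d6:-→d7:-→d8:-→d9:-→d10:-→d11:-→d12:-→d13:-→d14:-→d15:-→d16:-→d17:-→d18:-→d19:-→d20:H2  best=H2
  ? 192.3.115.24  path d0:H4→d1:-→d2:-→d3:H3  best=H3
  + 97.43.0.0/16 (H4) depth=16
  + 217.146.0.0/16 (H0) depth=16
  ? 217.146.65.189  path d0:H4→d1:-→d2:-→d3:H3→d4:-→d5:-→d6:-→d7:-→d8:-→d9:-→d10:-→d11:-→d12:-→d13:-→d14:-→d15:-→d16:H0  best=H0
  + 128.233.88.207/32 (H3) depth=32

== LOOKUPS ==
["no-route","H2","H4","H2","H2","H3","H0"]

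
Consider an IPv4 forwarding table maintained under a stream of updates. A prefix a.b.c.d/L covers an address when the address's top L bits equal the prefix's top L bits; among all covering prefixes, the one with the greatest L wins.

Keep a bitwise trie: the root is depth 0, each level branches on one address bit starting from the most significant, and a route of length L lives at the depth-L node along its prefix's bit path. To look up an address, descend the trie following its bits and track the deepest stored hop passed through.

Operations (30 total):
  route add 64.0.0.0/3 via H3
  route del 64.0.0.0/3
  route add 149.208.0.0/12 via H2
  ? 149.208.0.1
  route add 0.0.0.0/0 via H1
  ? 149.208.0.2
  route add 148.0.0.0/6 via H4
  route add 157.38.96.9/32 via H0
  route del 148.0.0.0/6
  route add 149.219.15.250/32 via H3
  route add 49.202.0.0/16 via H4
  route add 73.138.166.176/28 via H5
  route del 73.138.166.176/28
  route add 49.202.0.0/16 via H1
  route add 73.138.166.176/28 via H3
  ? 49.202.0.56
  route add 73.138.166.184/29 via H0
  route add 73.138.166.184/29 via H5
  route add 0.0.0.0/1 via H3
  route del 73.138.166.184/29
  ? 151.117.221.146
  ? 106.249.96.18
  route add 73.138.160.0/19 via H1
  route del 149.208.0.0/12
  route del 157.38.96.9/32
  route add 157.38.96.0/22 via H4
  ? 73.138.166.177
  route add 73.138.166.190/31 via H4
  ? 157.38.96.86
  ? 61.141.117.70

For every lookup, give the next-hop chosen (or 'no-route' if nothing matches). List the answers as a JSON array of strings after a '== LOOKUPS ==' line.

Trace:
  + 64.0.0.0/3 (H3) depth=3
  del 64.0.0.0/3 (clear depth 3)
  + 149.208.0.0/12 (H2) depth=12
  ? 149.208.0.1  path d0:-→d1:-→d2:-→d3:-→d4:-→d5:-→d6:-→d7:-→d8:-→d9:-→d10:-→d11:-→d12:H2  best=H2
  + 0.0.0.0/0 (H1) depth=0
  ? 149.208.0.2  path d0:H1→d1:-→d2:-→d3:-→d4:-→d5:-→d6:-→d7:-→d8:-→d9:-→d10:-→d11:-→d12:H2  best=H2
  + 148.0.0.0/6 (H4) depth=6
  + 157.38.96.9/32 (H0) depth=32
  del 148.0.0.0/6 (clear depth 6)
  + 149.219.15.250/32 (H3) depth=32
  + 49.202.0.0/16 (H4) depth=16
  + 73.138.166.176/28 (H5) depth=28
  del 73.138.166.176/28 (clear depth 28)
  + 49.202.0.0/16 (H1) depth=16
  + 73.138.166.176/28 (H3) depth=28
  ? 49.202.0.56  path d0:H1→d1:-→d2:-→d3:-→d4:-→d5:-→d6:-→d7:-→d8:-→d9:-→d10:-→d11:-→d12:-→d13:-→d14:-→d15:-→d16:H1  best=H1
  + 73.138.166.184/29 (H0) depth=29
  + 73.138.166.184/29 (H5) depth=29
  + 0.0.0.0/1 (H3) depth=1
  del 73.138.166.184/29 (clear depth 29)
  ? 151.117.221.146  path d0:H1→d1:-→d2:-→d3:-→d4:-→d5:-→d6:-  best=H1
  ? 106.249.96.18  path d0:H1→d1:H3→d2:-  best=H3
  + 73.138.160.0/19 (H1) depth=19
  del 149.208.0.0/12 (clear depth 12)
  del 157.38.96.9/32 (clear depth 32)
  + 157.38.96.0/22 (H4) depth=22
  ? 73.138.166.177  path d0:H1→d1:H3→d2:-→d3:-→d4:-→d5:-→d6:-→d7:-→d8:-→d9:-→d10:-→d11:-→d12:-→d13:-→d14:-→d15:-→d16:-→d17:-→d18:-→d19:H1→d20:-→d21:-→d22:-→d23:-→d24:-→d25:-→d26:-→d27:-→d28:H3  best=H3
  + 73.138.166.190/31 (H4) depth=31
  ? 157.38.96.86  path d0:H1→d1:-→d2:-→d3:-→d4:-→d5:-→d6:-→d7:-→d8:-→d9:-→d10:-→d11:-→d12:-→d13:-→d14:-→d15:-→d16:-→d17:-→d18:-→d19:-→d20:-→d21:-→d22:H4→d23:-→d24:-→d25:-  best=H4
  ? 61.141.117.70  path d0:H1→d1:H3→d2:-→d3:-→d4:-  best=H3

== LOOKUPS ==
["H2","H2","H1","H1","H3","H3","H4","H3"]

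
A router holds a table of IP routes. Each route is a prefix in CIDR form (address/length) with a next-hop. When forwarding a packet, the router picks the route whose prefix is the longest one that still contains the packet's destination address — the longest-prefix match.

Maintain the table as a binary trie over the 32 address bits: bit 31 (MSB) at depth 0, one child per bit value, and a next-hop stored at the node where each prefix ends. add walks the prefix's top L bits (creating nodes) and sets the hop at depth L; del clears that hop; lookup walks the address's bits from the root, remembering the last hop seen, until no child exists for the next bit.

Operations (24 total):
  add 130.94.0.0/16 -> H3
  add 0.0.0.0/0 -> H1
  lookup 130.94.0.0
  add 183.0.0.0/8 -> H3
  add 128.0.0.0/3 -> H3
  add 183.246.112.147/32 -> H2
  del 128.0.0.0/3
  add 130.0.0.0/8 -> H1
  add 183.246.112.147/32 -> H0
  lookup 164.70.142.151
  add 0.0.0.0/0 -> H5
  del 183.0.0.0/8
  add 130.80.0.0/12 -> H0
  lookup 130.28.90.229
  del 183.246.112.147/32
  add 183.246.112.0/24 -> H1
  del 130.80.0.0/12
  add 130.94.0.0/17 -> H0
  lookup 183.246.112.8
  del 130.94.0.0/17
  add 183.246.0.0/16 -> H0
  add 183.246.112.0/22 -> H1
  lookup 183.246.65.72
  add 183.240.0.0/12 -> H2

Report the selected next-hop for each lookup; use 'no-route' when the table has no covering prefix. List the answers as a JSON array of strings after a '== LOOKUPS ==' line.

Trace:
  add 130.94.0.0/16 -> H3 at depth 16
  add 0.0.0.0/0 -> H1 at depth 0
  ? 130.94.0.0  path d0:H1→d1:-→d2:-→d3:-→d4:-→d5:-→d6:-→d7:-→d8:-→d9:-→d10:-→d11:-→d12:-→d13:-→d14:-→d15:-→d16:H3  best=H3
  add 183.0.0.0/8 -> H3 at depth 8
  add 128.0.0.0/3 -> H3 at depth 3
  add 183.246.112.147/32 -> H2 at depth 32
  - 128.0.0.0/3 clear@3
  add 130.0.0.0/8 -> H1 at depth 8
  add 183.246.112.147/32 -> H0 at depth 32
  ? 164.70.142.151  path d0:H1→d1:-→d2:-→d3:-  best=H1
  add 0.0.0.0/0 -> H5 at depth 0
  - 183.0.0.0/8 clear@8
  add 130.80.0.0/12 -> H0 at depth 12
  ? 130.28.90.229  path d0:H5→d1:-→d2:-→d3:-→d4:-→d5:-→d6:-→d7:-→d8:H1→d9:-  best=H1
  - 183.246.112.147/32 clear@32
  add 183.246.112.0/24 -> H1 at depth 24
  - 130.80.0.0/12 clear@12
  add 130.94.0.0/17 -> H0 at depth 17
  ? 183.246.112.8  path d0:H5→d1:-→d2:-→d3:-→d4:-→d5:-→d6:-→d7:-→d8:-→d9:-→d10:-→d11:-→d12:-→d13:-→d14:-→d15:-→d16:-→d17:-→d18:-→d19:-→d20:-→d21:-→d22:-→d23:-→d24:H1  best=H1
  - 130.94.0.0/17 clear@17
  add 183.246.0.0/16 -> H0 at depth 16
  add 183.246.112.0/22 -> H1 at depth 22
  ? 183.246.65.72  path d0:H5→d1:-→d2:-→d3:-→d4:-→d5:-→d6:-→d7:-→d8:-→d9:-→d10:-→d11:-→d12:-→d13:-→d14:-→d15:-→d16:H0→d17:-→d18:-  best=H0
  add 183.240.0.0/12 -> H2 at depth 12

== LOOKUPS ==
["H3","H1","H1","H1","H0"]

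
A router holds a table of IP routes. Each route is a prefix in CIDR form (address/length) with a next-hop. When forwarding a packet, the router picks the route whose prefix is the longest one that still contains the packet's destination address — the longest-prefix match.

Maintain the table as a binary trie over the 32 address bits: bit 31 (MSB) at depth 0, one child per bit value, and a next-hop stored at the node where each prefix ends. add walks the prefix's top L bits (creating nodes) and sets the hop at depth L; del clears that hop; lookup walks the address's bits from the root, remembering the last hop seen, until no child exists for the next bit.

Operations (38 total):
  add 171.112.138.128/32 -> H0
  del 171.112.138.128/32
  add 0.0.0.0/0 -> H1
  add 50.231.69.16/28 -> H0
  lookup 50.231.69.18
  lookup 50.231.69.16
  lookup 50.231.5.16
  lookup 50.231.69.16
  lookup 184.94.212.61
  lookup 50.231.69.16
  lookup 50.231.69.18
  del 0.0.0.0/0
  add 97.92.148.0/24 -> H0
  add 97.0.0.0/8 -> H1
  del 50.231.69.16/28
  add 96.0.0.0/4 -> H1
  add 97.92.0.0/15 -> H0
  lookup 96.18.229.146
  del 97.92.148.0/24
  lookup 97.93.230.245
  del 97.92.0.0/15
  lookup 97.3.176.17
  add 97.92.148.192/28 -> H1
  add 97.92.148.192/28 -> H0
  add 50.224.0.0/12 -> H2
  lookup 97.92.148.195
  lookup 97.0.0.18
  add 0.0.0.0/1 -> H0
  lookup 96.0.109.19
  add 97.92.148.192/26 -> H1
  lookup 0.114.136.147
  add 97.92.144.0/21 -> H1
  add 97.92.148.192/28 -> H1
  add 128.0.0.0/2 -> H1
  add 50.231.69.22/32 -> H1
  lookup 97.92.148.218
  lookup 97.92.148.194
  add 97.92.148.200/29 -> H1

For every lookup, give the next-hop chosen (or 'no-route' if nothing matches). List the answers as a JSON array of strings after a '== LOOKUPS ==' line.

Trace:
  add 171.112.138.128/32 -> H0 at depth 32
  - 171.112.138.128/32 clear@32
  add 0.0.0.0/0 -> H1 at depth 0
  add 50.231.69.16/28 -> H0 at depth 28
  ? 50.231.69.18  path d0:H1→d1:-→d2:-→d3:-→d4:-→d5:-→d6:-→d7:-→d8:-→d9:-→d10:-→d11:-→d12:-→d13:-→d14:-→d15:-→d16:-→d17:-→d18:-→d19:-→d20:-→d21:-→d22:-→d23:-→d24:-→d25:-→d26:-→d27:-→d28:H0  best=H0
  ? 50.231.69.16  path d0:H1→d1:-→d2:-→d3:-→d4:-→d5:-→d6:-→d7:-→d8:-→d9:-→d10:-→d11:-→d12:-→d13:-→d14:-→d15:-→d16:-→d17:-→d18:-→d19:-→d20:-→d21:-→d22:-→d23:-→d24:-→d25:-→d26:-→d27:-→d28:H0  best=H0
  ? 50.231.5.16  path d0:H1→d1:-→d2:-→d3:-→d4:-→d5:-→d6:-→d7:-→d8:-→d9:-→d10:-→d11:-→d12:-→d13:-→d14:-→d15:-→d16:-→d17:-  best=H1
  ? 50.231.69.16  path d0:H1→d1:-→d2:-→d3:-→d4:-→d5:-→d6:-→d7:-→d8:-→d9:-→d10:-→d11:-→d12:-→d13:-→d14:-→d15:-→d16:-→d17:-→d18:-→d19:-→d20:-→d21:-→d22:-→d23:-→d24:-→d25:-→d26:-→d27:-→d28:H0  best=H0
  ? 184.94.212.61  path d0:H1→d1:-→d2:-→d3:-  best=H1
  ? 50.231.69.16  path d0:H1→d1:-→d2:-→d3:-→d4:-→d5:-→d6:-→d7:-→d8:-→d9:-→d10:-→d11:-→d12:-→d13:-→d14:-→d15:-→d16:-→d17:-→d18:-→d19:-→d20:-→d21:-→d22:-→d23:-→d24:-→d25:-→d26:-→d27:-→d28:H0  best=H0
  ? 50.231.69.18  path d0:H1→d1:-→d2:-→d3:-→d4:-→d5:-→d6:-→d7:-→d8:-→d9:-→d10:-→d11:-→d12:-→d13:-→d14:-→d15:-→d16:-→d17:-→d18:-→d19:-→d20:-→d21:-→d22:-→d23:-→d24:-→d25:-→d26:-→d27:-→d28:H0  best=H0
  - 0.0.0.0/0 clear@0
  add 97.92.148.0/24 -> H0 at depth 24
  add 97.0.0.0/8 -> H1 at depth 8
  - 50.231.69.16/28 clear@28
  add 96.0.0.0/4 -> H1 at depth 4
  add 97.92.0.0/15 -> H0 at depth 15
  ? 96.18.229.146  path d0:-→d1:-→d2:-→d3:-→d4:H1→d5:-→d6:-→d7:-  best=H1
  - 97.92.148.0/24 clear@24
  ? 97.93.230.245  path d0:-→d1:-→d2:-→d3:-→d4:H1→d5:-→d6:-→d7:-→d8:H1→d9:-→d10:-→d11:-→d12:-→d13:-→d14:-→d15:H0  best=H0
  - 97.92.0.0/15 clear@15
  ? 97.3.176.17  path d0:-→d1:-→d2:-→d3:-→d4:H1→d5:-→d6:-→d7:-→d8:H1→d9:-  best=H1
  add 97.92.148.192/28 -> H1 at depth 28
  add 97.92.148.192/28 -> H0 at depth 28
  add 50.224.0.0/12 -> H2 at depth 12
  ? 97.92.148.195  path d0:-→d1:-→d2:-→d3:-→d4:H1→d5:-→d6:-→d7:-→d8:H1→d9:-→d10:-→d11:-→d12:-→d13:-→d14:-→d15:-→d16:-→d17:-→d18:-→d19:-→d20:-→d21:-→d22:-→d23:-→d24:-→d25:-→d26:-→d27:-→d28:H0  best=H0
  ? 97.0.0.18  path d0:-→d1:-→d2:-→d3:-→d4:H1→d5:-→d6:-→d7:-→d8:H1→d9:-  best=H1
  add 0.0.0.0/1 -> H0 at depth 1
  ? 96.0.109.19  path d0:-→d1:H0→d2:-→d3:-→d4:H1→d5:-→d6:-→d7:-  best=H1
  add 97.92.148.192/26 -> H1 at depth 26
  ? 0.114.136.147  path d0:-→d1:H0→d2:-  best=H0
  add 97.92.144.0/21 -> H1 at depth 21
  add 97.92.148.192/28 -> H1 at depth 28
  add 128.0.0.0/2 -> H1 at depth 2
  add 50.231.69.22/32 -> H1 at depth 32
  ? 97.92.148.218  path d0:-→d1:H0→d2:-→d3:-→d4:H1→d5:-→d6:-→d7:-→d8:H1→d9:-→d10:-→d11:-→d12:-→d13:-→d14:-→d15:-→d16:-→d17:-→d18:-→d19:-→d20:-→d21:H1→d22:-→d23:-→d24:-→d25:-→d26:H1→d27:-  best=H1
  ? 97.92.148.194  path d0:-→d1:H0→d2:-→d3:-→d4:H1→d5:-→d6:-→d7:-→d8:H1→d9:-→d10:-→d11:-→d12:-→d13:-→d14:-→d15:-→d16:-→d17:-→d18:-→d19:-→d20:-→d21:H1→d22:-→d23:-→d24:-→d25:-→d26:H1→d27:-→d28:H1  best=H1
  add 97.92.148.200/29 -> H1 at depth 29

== LOOKUPS ==
["H0","H0","H1","H0","H1","H0","H0","H1","H0","H1","H0","H1","H1","H0","H1","H1"]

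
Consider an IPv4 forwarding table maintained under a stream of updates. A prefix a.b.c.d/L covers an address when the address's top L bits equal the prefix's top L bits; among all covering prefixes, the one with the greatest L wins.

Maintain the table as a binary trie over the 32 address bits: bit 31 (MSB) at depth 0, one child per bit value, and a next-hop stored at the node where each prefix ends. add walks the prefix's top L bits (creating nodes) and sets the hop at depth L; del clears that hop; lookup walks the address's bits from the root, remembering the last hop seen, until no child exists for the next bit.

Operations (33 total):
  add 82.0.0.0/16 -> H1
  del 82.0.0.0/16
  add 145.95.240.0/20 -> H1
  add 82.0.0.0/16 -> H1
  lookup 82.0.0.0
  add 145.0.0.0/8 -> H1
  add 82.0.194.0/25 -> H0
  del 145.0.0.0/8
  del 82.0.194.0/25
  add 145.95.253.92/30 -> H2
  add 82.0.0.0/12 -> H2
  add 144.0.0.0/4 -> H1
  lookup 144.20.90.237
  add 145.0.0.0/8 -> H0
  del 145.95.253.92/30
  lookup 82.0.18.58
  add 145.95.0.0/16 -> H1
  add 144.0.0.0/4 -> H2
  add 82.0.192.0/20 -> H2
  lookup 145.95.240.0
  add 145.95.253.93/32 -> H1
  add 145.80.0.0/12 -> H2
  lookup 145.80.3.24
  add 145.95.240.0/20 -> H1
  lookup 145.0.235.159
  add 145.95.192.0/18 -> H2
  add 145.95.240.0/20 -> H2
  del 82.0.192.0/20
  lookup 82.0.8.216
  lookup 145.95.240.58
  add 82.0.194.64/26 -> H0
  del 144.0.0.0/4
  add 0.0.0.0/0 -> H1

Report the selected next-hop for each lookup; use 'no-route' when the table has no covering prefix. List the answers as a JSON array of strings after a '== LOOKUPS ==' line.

Process each operation:
  + 82.0.0.0/16 (H1) depth=16
  del 82.0.0.0/16 (clear depth 16)
  + 145.95.240.0/20 (H1) depth=20
  + 82.0.0.0/16 (H1) depth=16
  lookup 82.0.0.0: bits 0101001000000000 walk d0:-→d1:-→d2:-→d3:-→d4:-→d5:-→d6:-→d7:-→d8:-→d9:-→d10:-→d11:-→d12:-→d13:-→d14:-→d15:-→d16:H1 -> H1
  + 145.0.0.0/8 (H1) depth=8
  + 82.0.194.0/25 (H0) depth=25
  del 145.0.0.0/8 (clear depth 8)
  del 82.0.194.0/25 (clear depth 25)
  + 145.95.253.92/30 (H2) depth=30
  + 82.0.0.0/12 (H2) depth=12
  + 144.0.0.0/4 (H1) depth=4
  lookup 144.20.90.237: bits 1001000 walk d0:-→d1:-→d2:-→d3:-→d4:H1→d5:-→d6:-→d7:- -> H1
  + 145.0.0.0/8 (H0) depth=8
  del 145.95.253.92/30 (clear depth 30)
  lookup 82.0.18.58: bits 0101001000000000 walk d0:-→d1:-→d2:-→d3:-→d4:-→d5:-→d6:-→d7:-→d8:-→d9:-→d10:-→d11:-→d12:H2→d13:-→d14:-→d15:-→d16:H1 -> H1
  + 145.95.0.0/16 (H1) depth=16
  + 144.0.0.0/4 (H2) depth=4
  + 82.0.192.0/20 (H2) depth=20
  lookup 145.95.240.0: bits 10010001010111111111 walk d0:-→d1:-→d2:-→d3:-→d4:H2→d5:-→d6:-→d7:-→d8:H0→d9:-→d10:-→d11:-→d12:-→d13:-→d14:-→d15:-→d16:H1→d17:-→d18:-→d19:-→d20:H1 -> H1
  + 145.95.253.93/32 (H1) depth=32
  + 145.80.0.0/12 (H2) depth=12
  lookup 145.80.3.24: bits 100100010101 walk d0:-→d1:-→d2:-→d3:-→d4:H2→d5:-→d6:-→d7:-→d8:H0→d9:-→d10:-→d11:-→d12:H2 -> H2
  + 145.95.240.0/20 (H1) depth=20
  lookup 145.0.235.159: bits 100100010 walk d0:-→d1:-→d2:-→d3:-→d4:H2→d5:-→d6:-→d7:-→d8:H0→d9:- -> H0
  + 145.95.192.0/18 (H2) depth=18
  + 145.95.240.0/20 (H2) depth=20
  del 82.0.192.0/20 (clear depth 20)
  lookup 82.0.8.216: bits 0101001000000000 walk d0:-→d1:-→d2:-→d3:-→d4:-→d5:-→d6:-→d7:-→d8:-→d9:-→d10:-→d11:-→d12:H2→d13:-→d14:-→d15:-→d16:H1 -> H1
  lookup 145.95.240.58: bits 10010001010111111111 walk d0:-→d1:-→d2:-→d3:-→d4:H2→d5:-→d6:-→d7:-→d8:H0→d9:-→d10:-→d11:-→d12:H2→d13:-→d14:-→d15:-→d16:H1→d17:-→d18:H2→d19:-→d20:H2 -> H2
  + 82.0.194.64/26 (H0) depth=26
  del 144.0.0.0/4 (clear depth 4)
  + 0.0.0.0/0 (H1) depth=0

== LOOKUPS ==
["H1","H1","H1","H1","H2","H0","H1","H2"]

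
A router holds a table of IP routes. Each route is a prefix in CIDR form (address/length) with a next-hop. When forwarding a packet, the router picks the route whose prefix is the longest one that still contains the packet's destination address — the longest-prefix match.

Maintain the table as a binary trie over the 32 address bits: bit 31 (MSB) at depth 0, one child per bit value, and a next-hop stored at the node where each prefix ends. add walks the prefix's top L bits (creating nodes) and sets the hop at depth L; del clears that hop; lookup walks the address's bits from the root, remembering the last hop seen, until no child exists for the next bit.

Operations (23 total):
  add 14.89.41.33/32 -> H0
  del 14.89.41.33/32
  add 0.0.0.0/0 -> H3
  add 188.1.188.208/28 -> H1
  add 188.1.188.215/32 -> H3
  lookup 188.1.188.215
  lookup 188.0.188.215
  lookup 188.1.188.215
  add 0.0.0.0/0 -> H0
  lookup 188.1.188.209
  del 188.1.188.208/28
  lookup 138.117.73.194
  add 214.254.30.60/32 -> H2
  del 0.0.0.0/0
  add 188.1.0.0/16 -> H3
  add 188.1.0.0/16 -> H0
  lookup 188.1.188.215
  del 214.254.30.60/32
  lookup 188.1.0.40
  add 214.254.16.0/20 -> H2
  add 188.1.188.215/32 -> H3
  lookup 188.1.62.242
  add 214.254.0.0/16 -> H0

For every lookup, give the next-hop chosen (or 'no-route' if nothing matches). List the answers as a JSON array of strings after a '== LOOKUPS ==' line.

Trace:
  add 14.89.41.33/32 -> H0 at depth 32
  del 14.89.41.33/32 (clear depth 32)
  add 0.0.0.0/0 -> H3 at depth 0
  add 188.1.188.208/28 -> H1 at depth 28
  add 188.1.188.215/32 -> H3 at depth 32
  ? 188.1.188.215  path d0:H3→d1:-→d2:-→d3:-→d4:-→d5:-→d6:-→d7:-→d8:-→d9:-→d10:-→d11:-→d12:-→d13:-→d14:-→d15:-→d16:-→d17:-→d18:-→d19:-→d20:-→d21:-→d22:-→d23:-→d24:-→d25:-→d26:-→d27:-→d28:H1→d29:-→d30:-→d31:-→d32:H3  best=H3
  ? 188.0.188.215  path d0:H3→d1:-→d2:-→d3:-→d4:-→d5:-→d6:-→d7:-→d8:-→d9:-→d10:-→d11:-→d12:-→d13:-→d14:-→d15:-  best=H3
  ? 188.1.188.215  path d0:H3→d1:-→d2:-→d3:-→d4:-→d5:-→d6:-→d7:-→d8:-→d9:-→d10:-→d11:-→d12:-→d13:-→d14:-→d15:-→d16:-→d17:-→d18:-→d19:-→d20:-→d21:-→d22:-→d23:-→d24:-→d25:-→d26:-→d27:-→d28:H1→d29:-→d30:-→d31:-→d32:H3  best=H3
  add 0.0.0.0/0 -> H0 at depth 0
  ? 188.1.188.209  path d0:H0→d1:-→d2:-→d3:-→d4:-→d5:-→d6:-→d7:-→d8:-→d9:-→d10:-→d11:-→d12:-→d13:-→d14:-→d15:-→d16:-→d17:-→d18:-→d19:-→d20:-→d21:-→d22:-→d23:-→d24:-→d25:-→d26:-→d27:-→d28:H1→d29:-  best=H1
  del 188.1.188.208/28 (clear depth 28)
  ? 138.117.73.194  path d0:H0→d1:-→d2:-  best=H0
  add 214.254.30.60/32 -> H2 at depth 32
  del 0.0.0.0/0 (clear depth 0)
  add 188.1.0.0/16 -> H3 at depth 16
  add 188.1.0.0/16 -> H0 at depth 16
  ? 188.1.188.215  path d0:-→d1:-→d2:-→d3:-→d4:-→d5:-→d6:-→d7:-→d8:-→d9:-→d10:-→d11:-→d12:-→d13:-→d14:-→d15:-→d16:H0→d17:-→d18:-→d19:-→d20:-→d21:-→d22:-→d23:-→d24:-→d25:-→d26:-→d27:-→d28:-→d29:-→d30:-→d31:-→d32:H3  best=H3
  del 214.254.30.60/32 (clear depth 32)
  ? 188.1.0.40  path d0:-→d1:-→d2:-→d3:-→d4:-→d5:-→d6:-→d7:-→d8:-→d9:-→d10:-→d11:-→d12:-→d13:-→d14:-→d15:-→d16:H0  best=H0
  add 214.254.16.0/20 -> H2 at depth 20
  add 188.1.188.215/32 -> H3 at depth 32
  ? 188.1.62.242  path d0:-→d1:-→d2:-→d3:-→d4:-→d5:-→d6:-→d7:-→d8:-→d9:-→d10:-→d11:-→d12:-→d13:-→d14:-→d15:-→d16:H0  best=H0
  add 214.254.0.0/16 -> H0 at depth 16

== LOOKUPS ==
["H3","H3","H3","H1","H0","H3","H0","H0"]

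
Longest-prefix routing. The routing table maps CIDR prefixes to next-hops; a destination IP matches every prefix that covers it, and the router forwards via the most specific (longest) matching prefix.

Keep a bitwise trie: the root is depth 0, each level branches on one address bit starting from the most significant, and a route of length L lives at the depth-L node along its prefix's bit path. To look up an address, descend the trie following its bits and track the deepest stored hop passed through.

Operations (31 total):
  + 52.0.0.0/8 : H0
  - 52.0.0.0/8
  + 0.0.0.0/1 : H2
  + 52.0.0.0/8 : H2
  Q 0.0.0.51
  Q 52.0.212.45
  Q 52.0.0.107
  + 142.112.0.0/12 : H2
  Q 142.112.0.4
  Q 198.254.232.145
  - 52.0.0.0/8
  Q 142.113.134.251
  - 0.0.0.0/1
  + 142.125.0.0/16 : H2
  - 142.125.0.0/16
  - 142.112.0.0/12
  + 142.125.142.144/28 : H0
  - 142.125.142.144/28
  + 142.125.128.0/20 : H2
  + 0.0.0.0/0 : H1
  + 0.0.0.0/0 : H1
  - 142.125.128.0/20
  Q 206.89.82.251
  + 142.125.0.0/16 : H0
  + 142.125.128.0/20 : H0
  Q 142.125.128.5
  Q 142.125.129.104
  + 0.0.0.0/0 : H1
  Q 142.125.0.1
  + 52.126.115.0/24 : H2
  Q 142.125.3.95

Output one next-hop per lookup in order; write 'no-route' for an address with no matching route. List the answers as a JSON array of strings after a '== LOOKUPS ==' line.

Trace:
  add 52.0.0.0/8 -> H0 at depth 8
  - 52.0.0.0/8 clear@8
  add 0.0.0.0/1 -> H2 at depth 1
  add 52.0.0.0/8 -> H2 at depth 8
  Q 0.0.0.51: descend 00 ; hops seen [H2] ; pick H2
  Q 52.0.212.45: descend 00110100 ; hops seen [H2,H2] ; pick H2
  Q 52.0.0.107: descend 00110100 ; hops seen [H2,H2] ; pick H2
  add 142.112.0.0/12 -> H2 at depth 12
  Q 142.112.0.4: descend 100011100111 ; hops seen [H2] ; pick H2
  Q 198.254.232.145: descend 1 ; hops seen [∅] ; pick no-route
  - 52.0.0.0/8 clear@8
  Q 142.113.134.251: descend 100011100111 ; hops seen [H2] ; pick H2
  - 0.0.0.0/1 clear@1
  add 142.125.0.0/16 -> H2 at depth 16
  - 142.125.0.0/16 clear@16
  - 142.112.0.0/12 clear@12
  add 142.125.142.144/28 -> H0 at depth 28
  - 142.125.142.144/28 clear@28
  add 142.125.128.0/20 -> H2 at depth 20
  add 0.0.0.0/0 -> H1 at depth 0
  add 0.0.0.0/0 -> H1 at depth 0
  - 142.125.128.0/20 clear@20
  Q 206.89.82.251: descend 1 ; hops seen [H1] ; pick H1
  add 142.125.0.0/16 -> H0 at depth 16
  add 142.125.128.0/20 -> H0 at depth 20
  Q 142.125.128.5: descend 10001110011111011000 ; hops seen [H1,H0,H0] ; pick H0
  Q 142.125.129.104: descend 10001110011111011000 ; hops seen [H1,H0,H0] ; pick H0
  add 0.0.0.0/0 -> H1 at depth 0
  Q 142.125.0.1: descend 1000111001111101 ; hops seen [H1,H0] ; pick H0
  add 52.126.115.0/24 -> H2 at depth 24
  Q 142.125.3.95: descend 1000111001111101 ; hops seen [H1,H0] ; pick H0

== LOOKUPS ==
["H2","H2","H2","H2","no-route","H2","H1","H0","H0","H0","H0"]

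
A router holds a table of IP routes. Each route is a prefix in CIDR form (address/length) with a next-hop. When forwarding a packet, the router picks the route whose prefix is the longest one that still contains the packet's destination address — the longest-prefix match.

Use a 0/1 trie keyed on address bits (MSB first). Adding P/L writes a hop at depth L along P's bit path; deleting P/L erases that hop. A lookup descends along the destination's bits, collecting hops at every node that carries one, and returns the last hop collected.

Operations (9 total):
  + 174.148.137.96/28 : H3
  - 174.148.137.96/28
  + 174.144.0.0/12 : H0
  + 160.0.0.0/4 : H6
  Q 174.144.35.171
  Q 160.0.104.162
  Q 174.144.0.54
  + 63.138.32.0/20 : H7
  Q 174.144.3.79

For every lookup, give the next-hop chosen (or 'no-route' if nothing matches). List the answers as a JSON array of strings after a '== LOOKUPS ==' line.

Trace:
  + 174.148.137.96/28 (H3) depth=28
  - 174.148.137.96/28 clear@28
  + 174.144.0.0/12 (H0) depth=12
  + 160.0.0.0/4 (H6) depth=4
  lookup 174.144.35.171: bits 1010111010010 walk d0:-→d1:-→d2:-→d3:-→d4:H6→d5:-→d6:-→d7:-→d8:-→d9:-→d10:-→d11:-→d12:H0→d13:- -> H0
  lookup 160.0.104.162: bits 1010 walk d0:-→d1:-→d2:-→d3:-→d4:H6 -> H6
  lookup 174.144.0.54: bits 1010111010010 walk d0:-→d1:-→d2:-→d3:-→d4:H6→d5:-→d6:-→d7:-→d8:-→d9:-→d10:-→d11:-→d12:H0→d13:- -> H0
  + 63.138.32.0/20 (H7) depth=20
  lookup 174.144.3.79: bits 1010111010010 walk d0:-→d1:-→d2:-→d3:-→d4:H6→d5:-→d6:-→d7:-→d8:-→d9:-→d10:-→d11:-→d12:H0→d13:- -> H0

== LOOKUPS ==
["H0","H6","H0","H0"]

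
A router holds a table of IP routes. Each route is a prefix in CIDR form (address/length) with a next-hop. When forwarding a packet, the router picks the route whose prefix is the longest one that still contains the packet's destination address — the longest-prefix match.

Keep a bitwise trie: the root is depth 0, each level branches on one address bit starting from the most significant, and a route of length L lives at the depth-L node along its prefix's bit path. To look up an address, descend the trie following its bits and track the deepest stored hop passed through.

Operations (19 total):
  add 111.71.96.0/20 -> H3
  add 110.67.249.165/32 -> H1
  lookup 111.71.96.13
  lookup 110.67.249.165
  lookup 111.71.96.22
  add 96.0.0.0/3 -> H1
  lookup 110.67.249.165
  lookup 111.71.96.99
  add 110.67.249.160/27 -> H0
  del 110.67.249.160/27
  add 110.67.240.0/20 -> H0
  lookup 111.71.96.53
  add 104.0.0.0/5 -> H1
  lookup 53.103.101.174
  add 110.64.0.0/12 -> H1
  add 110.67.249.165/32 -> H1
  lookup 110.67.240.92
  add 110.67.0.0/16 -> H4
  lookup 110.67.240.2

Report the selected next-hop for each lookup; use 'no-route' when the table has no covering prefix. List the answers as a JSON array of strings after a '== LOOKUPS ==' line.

Process each operation:
  + 111.71.96.0/20 (H3) depth=20
  + 110.67.249.165/32 (H1) depth=32
  ? 111.71.96.13  path d0:-→d1:-→d2:-→d3:-→d4:-→d5:-→d6:-→d7:-→d8:-→d9:-→d10:-→d11:-→d12:-→d13:-→d14:-→d15:-→d16:-→d17:-→d18:-→d19:-→d20:H3  best=H3
  ? 110.67.249.165  path d0:-→d1:-→d2:-→d3:-→d4:-→d5:-→d6:-→d7:-→d8:-→d9:-→d10:-→d11:-→d12:-→d13:-→d14:-→d15:-→d16:-→d17:-→d18:-→d19:-→d20:-→d21:-→d22:-→d23:-→d24:-→d25:-→d26:-→d27:-→d28:-→d29:-→d30:-→d31:-→d32:H1  best=H1
  ? 111.71.96.22  path d0:-→d1:-→d2:-→d3:-→d4:-→d5:-→d6:-→d7:-→d8:-→d9:-→d10:-→d11:-→d12:-→d13:-→d14:-→d15:-→d16:-→d17:-→d18:-→d19:-→d20:H3  best=H3
  + 96.0.0.0/3 (H1) depth=3
  ? 110.67.249.165  path d0:-→d1:-→d2:-→d3:H1→d4:-→d5:-→d6:-→d7:-→d8:-→d9:-→d10:-→d11:-→d12:-→d13:-→d14:-→d15:-→d16:-→d17:-→d18:-→d19:-→d20:-→d21:-→d22:-→d23:-→d24:-→d25:-→d26:-→d27:-→d28:-→d29:-→d30:-→d31:-→d32:H1  best=H1
  ? 111.71.96.99  path d0:-→d1:-→d2:-→d3:H1→d4:-→d5:-→d6:-→d7:-→d8:-→d9:-→d10:-→d11:-→d12:-→d13:-→d14:-→d15:-→d16:-→d17:-→d18:-→d19:-→d20:H3  best=H3
  + 110.67.249.160/27 (H0) depth=27
  del 110.67.249.160/27 (clear depth 27)
  + 110.67.240.0/20 (H0) depth=20
  ? 111.71.96.53  path d0:-→d1:-→d2:-→d3:H1→d4:-→d5:-→d6:-→d7:-→d8:-→d9:-→d10:-→d11:-→d12:-→d13:-→d14:-→d15:-→d16:-→d17:-→d18:-→d19:-→d20:H3  best=H3
  + 104.0.0.0/5 (H1) depth=5
  ? 53.103.101.174  path d0:-→d1:-  best=no-route
  + 110.64.0.0/12 (H1) depth=12
  + 110.67.249.165/32 (H1) depth=32
  ? 110.67.240.92  path d0:-→d1:-→d2:-→d3:H1→d4:-→d5:H1→d6:-→d7:-→d8:-→d9:-→d10:-→d11:-→d12:H1→d13:-→d14:-→d15:-→d16:-→d17:-→d18:-→d19:-→d20:H0  best=H0
  + 110.67.0.0/16 (H4) depth=16
  ? 110.67.240.2  path d0:-→d1:-→d2:-→d3:H1→d4:-→d5:H1→d6:-→d7:-→d8:-→d9:-→d10:-→d11:-→d12:H1→d13:-→d14:-→d15:-→d16:H4→d17:-→d18:-→d19:-→d20:H0  best=H0

== LOOKUPS ==
["H3","H1","H3","H1","H3","H3","no-route","H0","H0"]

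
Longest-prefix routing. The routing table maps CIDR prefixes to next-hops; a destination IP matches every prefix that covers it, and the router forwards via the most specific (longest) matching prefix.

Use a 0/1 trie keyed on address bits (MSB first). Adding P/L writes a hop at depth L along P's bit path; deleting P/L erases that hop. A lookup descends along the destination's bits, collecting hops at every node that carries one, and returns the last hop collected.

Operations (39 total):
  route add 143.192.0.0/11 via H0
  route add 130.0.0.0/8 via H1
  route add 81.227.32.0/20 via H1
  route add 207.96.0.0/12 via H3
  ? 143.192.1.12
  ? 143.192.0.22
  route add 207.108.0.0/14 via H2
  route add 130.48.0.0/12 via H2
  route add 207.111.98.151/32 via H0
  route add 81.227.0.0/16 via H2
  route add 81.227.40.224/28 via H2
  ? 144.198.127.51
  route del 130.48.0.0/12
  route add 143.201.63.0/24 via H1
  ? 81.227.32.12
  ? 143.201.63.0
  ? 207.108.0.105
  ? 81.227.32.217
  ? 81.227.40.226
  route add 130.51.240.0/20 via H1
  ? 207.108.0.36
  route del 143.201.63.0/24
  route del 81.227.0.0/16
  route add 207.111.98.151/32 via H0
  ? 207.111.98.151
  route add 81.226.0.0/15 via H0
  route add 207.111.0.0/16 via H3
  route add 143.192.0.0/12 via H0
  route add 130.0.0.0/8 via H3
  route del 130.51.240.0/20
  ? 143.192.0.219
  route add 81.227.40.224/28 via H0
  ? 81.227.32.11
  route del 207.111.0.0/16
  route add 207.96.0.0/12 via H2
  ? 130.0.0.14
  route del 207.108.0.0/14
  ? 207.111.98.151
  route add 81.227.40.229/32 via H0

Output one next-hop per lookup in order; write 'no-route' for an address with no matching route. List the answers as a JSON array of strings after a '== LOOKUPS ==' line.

Trace:
  + 143.192.0.0/11 (H0) depth=11
  + 130.0.0.0/8 (H1) depth=8
  + 81.227.32.0/20 (H1) depth=20
  + 207.96.0.0/12 (H3) depth=12
  ? 143.192.1.12  path d0:-→d1:-→d2:-→d3:-→d4:-→d5:-→d6:-→d7:-→d8:-→d9:-→d10:-→d11:H0  best=H0
  ? 143.192.0.22  path d0:-→d1:-→d2:-→d3:-→d4:-→d5:-→d6:-→d7:-→d8:-→d9:-→d10:-→d11:H0  best=H0
  + 207.108.0.0/14 (H2) depth=14
  + 130.48.0.0/12 (H2) depth=12
  + 207.111.98.151/32 (H0) depth=32
  + 81.227.0.0/16 (H2) depth=16
  + 81.227.40.224/28 (H2) depth=28
  ? 144.198.127.51  path d0:-→d1:-→d2:-→d3:-  best=no-route
  - 130.48.0.0/12 clear@12
  + 143.201.63.0/24 (H1) depth=24
  ? 81.227.32.12  path d0:-→d1:-→d2:-→d3:-→d4:-→d5:-→d6:-→d7:-→d8:-→d9:-→d10:-→d11:-→d12:-→d13:-→d14:-→d15:-→d16:H2→d17:-→d18:-→d19:-→d20:H1  best=H1
  ? 143.201.63.0  path d0:-→d1:-→d2:-→d3:-→d4:-→d5:-→d6:-→d7:-→d8:-→d9:-→d10:-→d11:H0→d12:-→d13:-→d14:-→d15:-→d16:-→d17:-→d18:-→d19:-→d20:-→d21:-→d22:-→d23:-→d24:H1  best=H1
  ? 207.108.0.105  path d0:-→d1:-→d2:-→d3:-→d4:-→d5:-→d6:-→d7:-→d8:-→d9:-→d10:-→d11:-→d12:H3→d13:-→d14:H2  best=H2
  ? 81.227.32.217  path d0:-→d1:-→d2:-→d3:-→d4:-→d5:-→d6:-→d7:-→d8:-→d9:-→d10:-→d11:-→d12:-→d13:-→d14:-→d15:-→d16:H2→d17:-→d18:-→d19:-→d20:H1  best=H1
  ? 81.227.40.226  path d0:-→d1:-→d2:-→d3:-→d4:-→d5:-→d6:-→d7:-→d8:-→d9:-→d10:-→d11:-→d12:-→d13:-→d14:-→d15:-→d16:H2→d17:-→d18:-→d19:-→d20:H1→d21:-→d22:-→d23:-→d24:-→d25:-→d26:-→d27:-→d28:H2  best=H2
  + 130.51.240.0/20 (H1) depth=20
  ? 207.108.0.36  path d0:-→d1:-→d2:-→d3:-→d4:-→d5:-→d6:-→d7:-→d8:-→d9:-→d10:-→d11:-→d12:H3→d13:-→d14:H2  best=H2
  - 143.201.63.0/24 clear@24
  - 81.227.0.0/16 clear@16
  + 207.111.98.151/32 (H0) depth=32
  ? 207.111.98.151  path d0:-→d1:-→d2:-→d3:-→d4:-→d5:-→d6:-→d7:-→d8:-→d9:-→d10:-→d11:-→d12:H3→d13:-→d14:H2→d15:-→d16:-→d17:-→d18:-→d19:-→d20:-→d21:-→d22:-→d23:-→d24:-→d25:-→d26:-→d27:-→d28:-→d29:-→d30:-→d31:-→d32:H0  best=H0
  + 81.226.0.0/15 (H0) depth=15
  + 207.111.0.0/16 (H3) depth=16
  + 143.192.0.0/12 (H0) depth=12
  + 130.0.0.0/8 (H3) depth=8
  - 130.51.240.0/20 clear@20
  ? 143.192.0.219  path d0:-→d1:-→d2:-→d3:-→d4:-→d5:-→d6:-→d7:-→d8:-→d9:-→d10:-→d11:H0→d12:H0  best=H0
  + 81.227.40.224/28 (H0) depth=28
  ? 81.227.32.11  path d0:-→d1:-→d2:-→d3:-→d4:-→d5:-→d6:-→d7:-→d8:-→d9:-→d10:-→d11:-→d12:-→d13:-→d14:-→d15:H0→d16:-→d17:-→d18:-→d19:-→d20:H1  best=H1
  - 207.111.0.0/16 clear@16
  + 207.96.0.0/12 (H2) depth=12
  ? 130.0.0.14  path d0:-→d1:-→d2:-→d3:-→d4:-→d5:-→d6:-→d7:-→d8:H3→d9:-→d10:-  best=H3
  - 207.108.0.0/14 clear@14
  ? 207.111.98.151  path d0:-→d1:-→d2:-→d3:-→d4:-→d5:-→d6:-→d7:-→d8:-→d9:-→d10:-→d11:-→d12:H2→d13:-→d14:-→d15:-→d16:-→d17:-→d18:-→d19:-→d20:-→d21:-→d22:-→d23:-→d24:-→d25:-→d26:-→d27:-→d28:-→d29:-→d30:-→d31:-→d32:H0  best=H0
  + 81.227.40.229/32 (H0) depth=32

== LOOKUPS ==
["H0","H0","no-route","H1","H1","H2","H1","H2","H2","H0","H0","H1","H3","H0"]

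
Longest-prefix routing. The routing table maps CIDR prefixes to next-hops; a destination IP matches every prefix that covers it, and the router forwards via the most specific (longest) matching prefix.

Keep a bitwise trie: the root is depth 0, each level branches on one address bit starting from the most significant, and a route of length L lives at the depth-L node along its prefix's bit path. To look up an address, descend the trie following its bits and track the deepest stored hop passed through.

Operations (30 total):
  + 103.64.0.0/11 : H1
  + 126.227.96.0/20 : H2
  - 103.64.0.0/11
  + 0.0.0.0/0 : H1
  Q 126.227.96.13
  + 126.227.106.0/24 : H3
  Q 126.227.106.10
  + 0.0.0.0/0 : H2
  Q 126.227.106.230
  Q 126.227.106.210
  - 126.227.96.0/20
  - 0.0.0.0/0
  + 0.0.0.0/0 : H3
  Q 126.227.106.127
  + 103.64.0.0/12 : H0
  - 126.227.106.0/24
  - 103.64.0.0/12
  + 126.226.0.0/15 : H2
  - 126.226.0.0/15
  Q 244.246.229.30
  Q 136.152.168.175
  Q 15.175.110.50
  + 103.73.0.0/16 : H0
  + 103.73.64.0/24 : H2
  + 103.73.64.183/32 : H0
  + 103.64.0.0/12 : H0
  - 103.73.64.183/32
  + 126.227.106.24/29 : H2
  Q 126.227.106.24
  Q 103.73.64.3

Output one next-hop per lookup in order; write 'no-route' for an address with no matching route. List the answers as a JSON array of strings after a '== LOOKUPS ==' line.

Process each operation:
  add 103.64.0.0/11 -> H1 at depth 11
  add 126.227.96.0/20 -> H2 at depth 20
  del 103.64.0.0/11 (clear depth 11)
  add 0.0.0.0/0 -> H1 at depth 0
  ? 126.227.96.13  path d0:H1→d1:-→d2:-→d3:-→d4:-→d5:-→d6:-→d7:-→d8:-→d9:-→d10:-→d11:-→d12:-→d13:-→d14:-→d15:-→d16:-→d17:-→d18:-→d19:-→d20:H2  best=H2
  add 126.227.106.0/24 -> H3 at depth 24
  ? 126.227.106.10  path d0:H1→d1:-→d2:-→d3:-→d4:-→d5:-→d6:-→d7:-→d8:-→d9:-→d10:-→d11:-→d12:-→d13:-→d14:-→d15:-→d16:-→d17:-→d18:-→d19:-→d20:H2→d21:-→d22:-→d23:-→d24:H3  best=H3
  add 0.0.0.0/0 -> H2 at depth 0
  ? 126.227.106.230  path d0:H2→d1:-→d2:-→d3:-→d4:-→d5:-→d6:-→d7:-→d8:-→d9:-→d10:-→d11:-→d12:-→d13:-→d14:-→d15:-→d16:-→d17:-→d18:-→d19:-→d20:H2→d21:-→d22:-→d23:-→d24:H3  best=H3
  ? 126.227.106.210  path d0:H2→d1:-→d2:-→d3:-→d4:-→d5:-→d6:-→d7:-→d8:-→d9:-→d10:-→d11:-→d12:-→d13:-→d14:-→d15:-→d16:-→d17:-→d18:-→d19:-→d20:H2→d21:-→d22:-→d23:-→d24:H3  best=H3
  del 126.227.96.0/20 (clear depth 20)
  del 0.0.0.0/0 (clear depth 0)
  add 0.0.0.0/0 -> H3 at depth 0
  ? 126.227.106.127  path d0:H3→d1:-→d2:-→d3:-→d4:-→d5:-→d6:-→d7:-→d8:-→d9:-→d10:-→d11:-→d12:-→d13:-→d14:-→d15:-→d16:-→d17:-→d18:-→d19:-→d20:-→d21:-→d22:-→d23:-→d24:H3  best=H3
  add 103.64.0.0/12 -> H0 at depth 12
  del 126.227.106.0/24 (clear depth 24)
  del 103.64.0.0/12 (clear depth 12)
  add 126.226.0.0/15 -> H2 at depth 15
  del 126.226.0.0/15 (clear depth 15)
  ? 244.246.229.30  path d0:H3  best=H3
  ? 136.152.168.175  path d0:H3  best=H3
  ? 15.175.110.50  path d0:H3→d1:-  best=H3
  add 103.73.0.0/16 -> H0 at depth 16
  add 103.73.64.0/24 -> H2 at depth 24
  add 103.73.64.183/32 -> H0 at depth 32
  add 103.64.0.0/12 -> H0 at depth 12
  del 103.73.64.183/32 (clear depth 32)
  add 126.227.106.24/29 -> H2 at depth 29
  ? 126.227.106.24  path d0:H3→d1:-→d2:-→d3:-→d4:-→d5:-→d6:-→d7:-→d8:-→d9:-→d10:-→d11:-→d12:-→d13:-→d14:-→d15:-→d16:-→d17:-→d18:-→d19:-→d20:-→d21:-→d22:-→d23:-→d24:-→d25:-→d26:-→d27:-→d28:-→d29:H2  best=H2
  ? 103.73.64.3  path d0:H3→d1:-→d2:-→d3:-→d4:-→d5:-→d6:-→d7:-→d8:-→d9:-→d10:-→d11:-→d12:H0→d13:-→d14:-→d15:-→d16:H0→d17:-→d18:-→d19:-→d20:-→d21:-→d22:-→d23:-→d24:H2  best=H2

== LOOKUPS ==
["H2","H3","H3","H3","H3","H3","H3","H3","H2","H2"]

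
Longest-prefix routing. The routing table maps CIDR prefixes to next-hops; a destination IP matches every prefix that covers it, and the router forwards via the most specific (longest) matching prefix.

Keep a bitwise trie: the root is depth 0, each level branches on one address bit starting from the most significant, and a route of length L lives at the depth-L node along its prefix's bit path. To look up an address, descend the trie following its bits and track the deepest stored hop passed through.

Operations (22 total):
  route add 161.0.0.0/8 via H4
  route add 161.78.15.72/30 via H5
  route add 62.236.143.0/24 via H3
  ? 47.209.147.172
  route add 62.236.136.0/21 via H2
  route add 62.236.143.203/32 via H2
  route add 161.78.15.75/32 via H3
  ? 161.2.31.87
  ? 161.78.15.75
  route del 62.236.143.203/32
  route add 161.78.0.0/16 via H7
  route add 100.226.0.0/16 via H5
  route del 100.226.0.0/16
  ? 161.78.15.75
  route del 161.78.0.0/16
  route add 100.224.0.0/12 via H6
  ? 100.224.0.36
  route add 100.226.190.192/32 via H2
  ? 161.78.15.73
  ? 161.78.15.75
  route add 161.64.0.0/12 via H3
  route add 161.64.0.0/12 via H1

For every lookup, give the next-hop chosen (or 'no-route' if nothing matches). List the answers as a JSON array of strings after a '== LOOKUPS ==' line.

Apply in order:
  add 161.0.0.0/8 -> H4 at depth 8
  add 161.78.15.72/30 -> H5 at depth 30
  add 62.236.143.0/24 -> H3 at depth 24
  lookup 47.209.147.172: bits 001 walk d0:-→d1:-→d2:-→d3:- -> no-route
  add 62.236.136.0/21 -> H2 at depth 21
  add 62.236.143.203/32 -> H2 at depth 32
  add 161.78.15.75/32 -> H3 at depth 32
  lookup 161.2.31.87: bits 101000010 walk d0:-→d1:-→d2:-→d3:-→d4:-→d5:-→d6:-→d7:-→d8:H4→d9:- -> H4
  lookup 161.78.15.75: bits 10100001010011100000111101001011 walk d0:-→d1:-→d2:-→d3:-→d4:-→d5:-→d6:-→d7:-→d8:H4→d9:-→d10:-→d11:-→d12:-→d13:-→d14:-→d15:-→d16:-→d17:-→d18:-→d19:-→d20:-→d21:-→d22:-→d23:-→d24:-→d25:-→d26:-→d27:-→d28:-→d29:-→d30:H5→d31:-→d32:H3 -> H3
  del 62.236.143.203/32 (clear depth 32)
  add 161.78.0.0/16 -> H7 at depth 16
  add 100.226.0.0/16 -> H5 at depth 16
  del 100.226.0.0/16 (clear depth 16)
  lookup 161.78.15.75: bits 10100001010011100000111101001011 walk d0:-→d1:-→d2:-→d3:-→d4:-→d5:-→d6:-→d7:-→d8:H4→d9:-→d10:-→d11:-→d12:-→d13:-→d14:-→d15:-→d16:H7→d17:-→d18:-→d19:-→d20:-→d21:-→d22:-→d23:-→d24:-→d25:-→d26:-→d27:-→d28:-→d29:-→d30:H5→d31:-→d32:H3 -> H3
  del 161.78.0.0/16 (clear depth 16)
  add 100.224.0.0/12 -> H6 at depth 12
  lookup 100.224.0.36: bits 01100100111000 walk d0:-→d1:-→d2:-→d3:-→d4:-→d5:-→d6:-→d7:-→d8:-→d9:-→d10:-→d11:-→d12:H6→d13:-→d14:- -> H6
  add 100.226.190.192/32 -> H2 at depth 32
  lookup 161.78.15.73: bits 101000010100111000001111010010 walk d0:-→d1:-→d2:-→d3:-→d4:-→d5:-→d6:-→d7:-→d8:H4→d9:-→d10:-→d11:-→d12:-→d13:-→d14:-→d15:-→d16:-→d17:-→d18:-→d19:-→d20:-→d21:-→d22:-→d23:-→d24:-→d25:-→d26:-→d27:-→d28:-→d29:-→d30:H5 -> H5
  lookup 161.78.15.75: bits 10100001010011100000111101001011 walk d0:-→d1:-→d2:-→d3:-→d4:-→d5:-→d6:-→d7:-→d8:H4→d9:-→d10:-→d11:-→d12:-→d13:-→d14:-→d15:-→d16:-→d17:-→d18:-→d19:-→d20:-→d21:-→d22:-→d23:-→d24:-→d25:-→d26:-→d27:-→d28:-→d29:-→d30:H5→d31:-→d32:H3 -> H3
  add 161.64.0.0/12 -> H3 at depth 12
  add 161.64.0.0/12 -> H1 at depth 12

== LOOKUPS ==
["no-route","H4","H3","H3","H6","H5","H3"]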